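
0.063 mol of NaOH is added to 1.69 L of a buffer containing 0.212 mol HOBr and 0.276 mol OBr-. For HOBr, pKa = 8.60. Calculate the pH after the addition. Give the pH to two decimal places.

pH = 8.96

After neutralization: n(HOBr) = 0.149 mol, n(OBr-) = 0.339 mol.
pH = pKa + log(n_OBr-/n_HOBr) = 8.60 + log(0.339/0.149) = 8.60 + (+0.357)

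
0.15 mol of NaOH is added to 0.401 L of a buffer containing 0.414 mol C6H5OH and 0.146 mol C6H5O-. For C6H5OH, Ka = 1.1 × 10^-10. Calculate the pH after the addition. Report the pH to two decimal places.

pH = 10.01

OH- converts C6H5OH to C6H5O-: C6H5OH → 0.264 mol, C6H5O- → 0.296 mol.
pKa = −log(1.1 × 10^-10) = 9.959
pH = pKa + log([A⁻]/[HA]) = 9.959 + log(0.296/0.264) = 9.959 +0.050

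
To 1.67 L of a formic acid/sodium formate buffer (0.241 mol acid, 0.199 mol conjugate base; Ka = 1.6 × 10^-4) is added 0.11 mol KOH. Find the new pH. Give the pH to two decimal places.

pH = 4.17

After neutralization: n(HCOOH) = 0.131 mol, n(HCOO-) = 0.309 mol.
pKa = −log(1.6 × 10^-4) = 3.796
Henderson–Hasselbalch with mole ratio 0.309/0.131: pH = 3.796 + (+0.373)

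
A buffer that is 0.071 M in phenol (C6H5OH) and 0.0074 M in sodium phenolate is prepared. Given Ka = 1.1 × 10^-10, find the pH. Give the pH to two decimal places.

pH = 8.98

pKa = −log(1.1 × 10^-10) = 9.959
Henderson–Hasselbalch: pH = pKa + log([C6H5O-]/[C6H5OH]) = 9.959 + log(0.0074/0.071)
pH = 9.959 + (-0.982) = 8.98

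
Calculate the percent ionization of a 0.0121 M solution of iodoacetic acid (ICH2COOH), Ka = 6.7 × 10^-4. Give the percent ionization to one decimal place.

20.9%

ICH2COOH ⇌ ICH2COO- + H+; let x = [H+] at equilibrium.
Solve x² + 0.00067x − 8.11e-06 = 0 → x = 2.53 × 10^-3 M
Fraction ionized = 2.53 × 10^-3 / 0.0121 = 0.2091 → 20.9%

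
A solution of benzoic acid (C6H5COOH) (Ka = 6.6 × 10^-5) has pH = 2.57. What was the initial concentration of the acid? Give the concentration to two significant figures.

C₀ = 1.1 × 10^-1 M

[H+] = 10^(-2.57) = 2.69 × 10^-3 M = x
Ka = x²/(C₀ − x) ⇒ C₀ = x + x²/Ka
C₀ = 2.69 × 10^-3 + (2.69 × 10^-3)²/(6.6 × 10^-5) = 1.12 × 10^-1 M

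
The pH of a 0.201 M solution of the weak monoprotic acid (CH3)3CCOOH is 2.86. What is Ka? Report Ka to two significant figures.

Ka = 9.5 × 10^-6

[H+] = 10^(-2.86) = 1.38 × 10^-3 M
At equilibrium [HA] = 0.201 − 1.38 × 10^-3 = 2.00 × 10^-1 M
Ka = [H+][A-]/[HA] = (1.38 × 10^-3)² / 2.00 × 10^-1 = 9.5 × 10^-6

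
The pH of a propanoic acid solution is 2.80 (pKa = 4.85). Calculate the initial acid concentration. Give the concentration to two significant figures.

[H+] = 10^(-2.80) = 1.58 × 10^-3 M = x
Ka = 10^(−4.85) = 1.41 × 10^-5
Ka = x²/(C₀ − x) ⇒ C₀ = x + x²/Ka
C₀ = 1.58 × 10^-3 + (1.58 × 10^-3)²/(1.41 × 10^-5) = 1.79 × 10^-1 M

C₀ = 1.8 × 10^-1 M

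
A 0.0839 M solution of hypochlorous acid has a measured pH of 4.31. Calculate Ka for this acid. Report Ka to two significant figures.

[H+] = 10^(-4.31) = 4.90 × 10^-5 M
At equilibrium [HA] = 0.0839 − 4.90 × 10^-5 = 8.39 × 10^-2 M
Ka = [H+][A-]/[HA] = (4.90 × 10^-5)² / 8.39 × 10^-2 = 2.9 × 10^-8

Ka = 2.9 × 10^-8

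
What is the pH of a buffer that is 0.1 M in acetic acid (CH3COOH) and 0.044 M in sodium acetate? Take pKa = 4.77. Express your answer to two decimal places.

pH = pKa + log([A⁻]/[HA]) = 4.77 + log(0.044/0.1)
pH = 4.77 + (-0.357) = 4.41

pH = 4.41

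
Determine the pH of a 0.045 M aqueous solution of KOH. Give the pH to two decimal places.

pH = 12.65

KOH is a strong base; [OH-] = 0.045 M.
pOH = -log(0.045) = 1.35
pH = 14.00 - 1.35 = 12.65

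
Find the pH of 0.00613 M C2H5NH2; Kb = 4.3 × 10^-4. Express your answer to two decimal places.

pH = 11.15

C2H5NH2 + H2O ⇌ C2H5NH3+ + OH-
From the ICE table, Kb = x²/(0.00613 − x) = 4.3 × 10^-4.
The 5% rule fails; solving x² + Kb·x − Kb·C₀ = 0 exactly:
x = [−0.00043 + √(0.00043² + 1.05e-05)]/2 = 1.42 × 10^-3 M
pOH = 2.85, so pH = 14.00 − pOH = 11.15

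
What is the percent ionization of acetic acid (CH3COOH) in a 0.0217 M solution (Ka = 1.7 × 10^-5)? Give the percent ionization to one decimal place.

CH3COOH ⇌ CH3COO- + H+; let x = [H+] at equilibrium.
x ≈ √(Ka·C₀) = √(1.7 × 10^-5 × 0.0217) = 6.07 × 10^-4 M
Fraction ionized = 6.07 × 10^-4 / 0.0217 = 0.0280 → 2.8%

2.8%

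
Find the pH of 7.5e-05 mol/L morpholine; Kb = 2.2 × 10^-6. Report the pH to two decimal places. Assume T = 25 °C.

pH = 9.07

C4H8ONH + H2O ⇌ C4H8ONH2+ + OH-
From the ICE table, Kb = x²/(7.5e-05 − x) = 2.2 × 10^-6.
x is not negligible relative to C₀; solve x² + 2.2e-06·x − 1.65e-10 = 0.
x = (−Kb + √(Kb² + 4·Kb·C₀))/2 = 1.18 × 10^-5 M
pOH = −log(1.18 × 10^-5) = 4.93; pH = 14.00 − 4.93 = 9.07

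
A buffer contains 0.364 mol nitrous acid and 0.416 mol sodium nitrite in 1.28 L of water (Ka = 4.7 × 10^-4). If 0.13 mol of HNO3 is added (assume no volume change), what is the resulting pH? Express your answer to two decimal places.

pH = 3.09

After neutralization: n(HNO2) = 0.494 mol, n(NO2-) = 0.286 mol.
pKa = −log(4.7 × 10^-4) = 3.328
pH = pKa + log(n_NO2-/n_HNO2) = 3.328 + log(0.286/0.494) = 3.328 + (-0.237)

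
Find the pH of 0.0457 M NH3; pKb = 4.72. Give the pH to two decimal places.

pH = 10.97

NH3 + H2O ⇌ NH4+ + OH-
Kb = 10^(−4.72) = 1.91 × 10^-5
Let x = [OH-] at equilibrium. Kb = x²/(0.0457 − x).
Since Kb ≪ C₀, x ≈ √(Kb·C₀) = 9.34 × 10^-4 M.
pOH = 3.03, so pH = 14.00 − pOH = 10.97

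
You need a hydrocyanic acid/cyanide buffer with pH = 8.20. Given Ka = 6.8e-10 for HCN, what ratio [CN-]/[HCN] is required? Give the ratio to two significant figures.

ratio = 0.11

pKa = -log(6.8 × 10^-10) = 9.167
pH = pKa + log(r) ⇒ log(r) = 8.20 − 9.167 = -0.967
r = [CN-]/[HCN] = 10^(-0.967) = 0.108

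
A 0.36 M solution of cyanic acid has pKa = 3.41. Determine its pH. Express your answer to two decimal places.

HOCN ⇌ OCN- + H+
Ka = 10^(−3.41) = 3.89 × 10^-4
From the ICE table, Ka = x²/(0.36 − x) = 3.89 × 10^-4.
Assume x ≪ 0.36: x ≈ √(3.89 × 10^-4 × 0.36) = 1.18 × 10^-2 M
Check: 3.3% ionized — well under 5%, approximation valid.
pH = −log[H+] = −log(1.18 × 10^-2) = 1.93

pH = 1.93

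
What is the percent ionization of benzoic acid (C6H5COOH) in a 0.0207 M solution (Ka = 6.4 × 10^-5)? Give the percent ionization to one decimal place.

5.4%

C6H5COOH ⇌ C6H5COO- + H+; let x = [H+] at equilibrium.
Ka = x²/(C₀ − x); solving the quadratic gives x = 1.12 × 10^-3 M.
Fraction ionized = 1.12 × 10^-3 / 0.0207 = 0.0541 → 5.4%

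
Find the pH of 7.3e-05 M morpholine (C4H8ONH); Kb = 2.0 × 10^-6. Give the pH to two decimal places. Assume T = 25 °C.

pH = 9.05

C4H8ONH + H2O ⇌ C4H8ONH2+ + OH-
Kb = [OH-]²/(7.3e-05 − [OH-]) = 2.0 × 10^-6
Here C₀/Kb ≈ 36.5, so the small-[OH-] approximation fails. Use the quadratic:
[OH-] = [−2e-06 + √(2e-06² + 5.84e-10)]/2 = 1.11 × 10^-5 M
pOH = 4.95, so pH = 14.00 − pOH = 9.05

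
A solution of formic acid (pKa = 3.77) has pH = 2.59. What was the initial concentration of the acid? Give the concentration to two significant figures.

C₀ = 4.1 × 10^-2 M

[H+] = 10^(-2.59) = 2.57 × 10^-3 M = x
Ka = 10^(−3.77) = 1.70 × 10^-4
Ka = x²/(C₀ − x) ⇒ C₀ = x + x²/Ka
C₀ = 2.57 × 10^-3 + (2.57 × 10^-3)²/(1.70 × 10^-4) = 4.14 × 10^-2 M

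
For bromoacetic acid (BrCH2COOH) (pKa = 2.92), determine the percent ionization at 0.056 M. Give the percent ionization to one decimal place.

13.6%

BrCH2COOH ⇌ BrCH2COO- + H+; let x = [H+] at equilibrium.
Ka = 10^(−2.92) = 1.20 × 10^-3
Solve x² + 0.0012x − 6.72e-05 = 0 → x = 7.62 × 10^-3 M
% ionization = x/C₀ × 100% = 7.62 × 10^-3/0.056 × 100% = 13.6%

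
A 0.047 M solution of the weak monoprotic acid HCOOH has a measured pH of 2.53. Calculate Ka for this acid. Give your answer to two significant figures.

Ka = 2.0 × 10^-4

[H+] = 10^(-2.53) = 2.95 × 10^-3 M
At equilibrium [HA] = 0.047 − 2.95 × 10^-3 = 4.40 × 10^-2 M
Ka = [H+][A-]/[HA] = (2.95 × 10^-3)² / 4.40 × 10^-2 = 2.0 × 10^-4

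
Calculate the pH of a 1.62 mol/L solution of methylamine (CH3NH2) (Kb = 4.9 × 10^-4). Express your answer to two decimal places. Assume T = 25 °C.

CH3NH2 + H2O ⇌ CH3NH3+ + OH-
Kb = [OH-]²/(1.62 − [OH-]) = 4.9 × 10^-4
Assume [OH-] ≪ 1.62: [OH-] ≈ √(4.9 × 10^-4 × 1.62) = 2.82 × 10^-2 M
Check: 1.7% ionized — well under 5%, approximation valid.
pOH = 1.55, so pH = 14.00 − pOH = 12.45

pH = 12.45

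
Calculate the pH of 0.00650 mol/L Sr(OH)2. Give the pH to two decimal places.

Sr(OH)2 is a strong base (each formula unit releases 2 OH-); [OH-] = 0.013 M.
pOH = -log(0.013) = 1.89
pH = 14.00 - 1.89 = 12.11

pH = 12.11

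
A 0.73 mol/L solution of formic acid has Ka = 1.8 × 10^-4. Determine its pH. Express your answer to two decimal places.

HCOOH ⇌ HCOO- + H+
From the ICE table, Ka = x²/(0.73 − x) = 1.8 × 10^-4.
Since Ka ≪ C₀, x ≈ √(Ka·C₀) = 1.15 × 10^-2 M.
Check: 1.6% ionized — well under 5%, approximation valid.
pH = −log(1.15 × 10^-2) = 1.94

pH = 1.94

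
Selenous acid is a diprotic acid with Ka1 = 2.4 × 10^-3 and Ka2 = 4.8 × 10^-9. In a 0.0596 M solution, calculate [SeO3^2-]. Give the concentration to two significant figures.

4.8 × 10^-9 M

First ionization gives [H+] ≈ [HSeO3-] = 1.08 × 10^-2 M.
Second step: Ka2 = [H+][SeO3^2-]/[HSeO3-] ≈ [SeO3^2-] (since [H+] ≈ [HSeO3-]).
So [SeO3^2-] ≈ Ka2.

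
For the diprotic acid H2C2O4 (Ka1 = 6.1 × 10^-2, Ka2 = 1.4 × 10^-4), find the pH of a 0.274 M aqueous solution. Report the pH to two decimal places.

pH = 0.99

Ka1 ≫ Ka2, so treat the first dissociation as the only significant source of H+.
Ka1 = x²/(0.274 − x) = 6.1 × 10^-2
Solving the quadratic: x = (−Ka1 + √(Ka1² + 4·Ka1·C₀))/2 = 1.02 × 10^-1 M
pH = −log(1.02 × 10^-1) = 0.99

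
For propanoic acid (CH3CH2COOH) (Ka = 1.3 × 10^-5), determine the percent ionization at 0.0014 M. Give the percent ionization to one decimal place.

9.2%

CH3CH2COOH ⇌ CH3CH2COO- + H+; let x = [H+] at equilibrium.
Ka = x²/(C₀ − x); solving the quadratic gives x = 1.29 × 10^-4 M.
Fraction ionized = 1.29 × 10^-4 / 0.0014 = 0.0921 → 9.2%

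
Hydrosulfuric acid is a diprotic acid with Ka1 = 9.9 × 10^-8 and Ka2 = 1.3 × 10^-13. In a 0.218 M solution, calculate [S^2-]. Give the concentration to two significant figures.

1.3 × 10^-13 M

First ionization gives [H+] ≈ [HS-] = 1.47 × 10^-4 M.
Second step: Ka2 = [H+][S^2-]/[HS-] ≈ [S^2-] (since [H+] ≈ [HS-]).
So [S^2-] ≈ Ka2.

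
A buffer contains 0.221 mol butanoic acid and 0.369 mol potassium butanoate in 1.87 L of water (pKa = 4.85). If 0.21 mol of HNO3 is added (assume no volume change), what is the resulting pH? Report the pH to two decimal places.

After neutralization: n(CH3(CH2)2COOH) = 0.431 mol, n(CH3(CH2)2COO-) = 0.159 mol.
Henderson–Hasselbalch with mole ratio 0.159/0.431: pH = 4.85 + (-0.433)

pH = 4.42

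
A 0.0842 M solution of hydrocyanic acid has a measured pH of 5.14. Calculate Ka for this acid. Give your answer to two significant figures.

[H+] = 10^(-5.14) = 7.24 × 10^-6 M
At equilibrium [HA] = 0.0842 − 7.24 × 10^-6 = 8.42 × 10^-2 M
Ka = [H+][A-]/[HA] = (7.24 × 10^-6)² / 8.42 × 10^-2 = 6.2 × 10^-10

Ka = 6.2 × 10^-10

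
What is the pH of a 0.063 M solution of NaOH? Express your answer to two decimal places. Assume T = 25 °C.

NaOH is a strong base; [OH-] = 0.063 M.
pOH = -log(0.063) = 1.20
pH = 14.00 - 1.20 = 12.80

pH = 12.80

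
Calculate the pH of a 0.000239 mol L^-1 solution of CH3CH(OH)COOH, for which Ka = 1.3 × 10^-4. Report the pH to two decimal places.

pH = 3.91

CH3CH(OH)COOH ⇌ CH3CH(OH)COO- + H+
From the ICE table, Ka = [H+]²/(0.000239 − [H+]) = 1.3 × 10^-4.
The 5% rule fails; solving [H+]² + Ka·[H+] − Ka·C₀ = 0 exactly:
[H+] = (−Ka + √(Ka² + 4·Ka·C₀))/2 = 1.23 × 10^-4 M
pH = −log(1.23 × 10^-4) = 3.91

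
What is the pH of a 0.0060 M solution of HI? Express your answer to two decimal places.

HI is a strong acid and dissociates completely, so [H+] = 0.0060 M.
pH = -log(0.006) = 2.22

pH = 2.22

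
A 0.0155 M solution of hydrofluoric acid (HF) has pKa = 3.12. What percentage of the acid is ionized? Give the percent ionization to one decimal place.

HF ⇌ F- + H+; let x = [H+] at equilibrium.
Ka = 10^(−3.12) = 7.59 × 10^-4
Solve x² + 0.000759x − 1.18e-05 = 0 → x = 3.07 × 10^-3 M
Fraction ionized = 3.07 × 10^-3 / 0.0155 = 0.1981 → 19.8%

19.8%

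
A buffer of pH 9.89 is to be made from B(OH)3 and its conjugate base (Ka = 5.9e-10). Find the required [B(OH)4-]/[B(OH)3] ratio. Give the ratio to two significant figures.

ratio = 4.6

pKa = -log(5.9 × 10^-10) = 9.229
pH = pKa + log(r) ⇒ log(r) = 9.89 − 9.229 = +0.661
r = [B(OH)4-]/[B(OH)3] = 10^(+0.661) = 4.58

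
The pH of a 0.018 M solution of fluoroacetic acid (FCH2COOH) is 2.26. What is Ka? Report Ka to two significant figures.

[H+] = 10^(-2.26) = 5.50 × 10^-3 M
At equilibrium [HA] = 0.018 − 5.50 × 10^-3 = 1.25 × 10^-2 M
Ka = [H+][A-]/[HA] = (5.50 × 10^-3)² / 1.25 × 10^-2 = 2.4 × 10^-3

Ka = 2.4 × 10^-3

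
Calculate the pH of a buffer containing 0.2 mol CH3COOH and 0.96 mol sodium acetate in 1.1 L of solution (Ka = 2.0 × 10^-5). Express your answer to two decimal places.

pH = 5.38

pKa = −log(2.0 × 10^-5) = 4.699
Henderson–Hasselbalch: pH = pKa + log([CH3COO-]/[CH3COOH]) = 4.699 + log(0.96/0.2)
pH = 4.699 + (+0.681) = 5.38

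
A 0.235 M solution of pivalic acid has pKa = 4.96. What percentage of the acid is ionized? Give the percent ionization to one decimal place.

0.7%

(CH3)3CCOOH ⇌ (CH3)3CCOO- + H+; let x = [H+] at equilibrium.
Ka = 10^(−4.96) = 1.10 × 10^-5
x ≈ √(Ka·C₀) = √(1.10 × 10^-5 × 0.235) = 1.61 × 10^-3 M
Fraction ionized = 1.61 × 10^-3 / 0.235 = 0.0069 → 0.7%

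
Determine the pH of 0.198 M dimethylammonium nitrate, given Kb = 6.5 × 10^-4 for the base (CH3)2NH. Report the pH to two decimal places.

(CH3)2NH2+ is the conjugate acid of the weak base (CH3)2NH.
Ka = Kw/Kb = 1.0×10^-14 / 6.5 × 10^-4 = 1.54 × 10^-11
Ka = [H+]²/(0.198 − [H+]) = 1.54 × 10^-11
Since Ka ≪ C₀, [H+] ≈ √(Ka·C₀) = 1.75 × 10^-6 M.
([H+]/C₀ = 0.00088% < 5%, so the approximation holds.)
pH = −log[H+] = −log(1.75 × 10^-6) = 5.76

pH = 5.76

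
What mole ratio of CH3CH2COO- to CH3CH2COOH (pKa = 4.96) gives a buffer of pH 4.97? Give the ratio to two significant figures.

ratio = 1.0

pH = pKa + log(r) ⇒ log(r) = 4.97 − 4.96 = +0.01
r = [CH3CH2COO-]/[CH3CH2COOH] = 10^(+0.01) = 1.02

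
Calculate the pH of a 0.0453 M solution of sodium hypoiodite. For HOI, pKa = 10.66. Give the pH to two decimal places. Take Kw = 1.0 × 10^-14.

pH = 11.64

OI- is the conjugate base of the weak acid HOI.
Ka = 10^(−10.66) = 2.19 × 10^-11
Kb = Kw/Ka = 1.0×10^-14 / 2.19 × 10^-11 = 4.57 × 10^-4
Kb = [OH-]²/(0.0453 − [OH-]) = 4.57 × 10^-4
Here C₀/Kb ≈ 99.1, so the small-[OH-] approximation fails. Use the quadratic:
[OH-] = [−0.000457 + √(0.000457² + 8.28e-05)]/2 = 4.33 × 10^-3 M
pOH = −log(4.33 × 10^-3) = 2.36; pH = 14.00 − 2.36 = 11.64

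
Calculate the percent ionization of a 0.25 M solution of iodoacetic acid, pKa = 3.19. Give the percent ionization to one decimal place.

5.0%

ICH2COOH ⇌ ICH2COO- + H+; let x = [H+] at equilibrium.
Ka = 10^(−3.19) = 6.46 × 10^-4
Solve x² + 0.000646x − 0.000161 = 0 → x = 1.24 × 10^-2 M
Fraction ionized = 1.24 × 10^-2 / 0.25 = 0.0496 → 5.0%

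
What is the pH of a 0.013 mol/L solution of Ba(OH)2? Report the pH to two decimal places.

pH = 12.41

Ba(OH)2 is a strong base (each formula unit releases 2 OH-); [OH-] = 0.026 M.
pOH = -log(0.026) = 1.59
pH = 14.00 - 1.59 = 12.41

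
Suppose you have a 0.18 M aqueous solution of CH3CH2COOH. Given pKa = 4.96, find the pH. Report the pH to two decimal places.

CH3CH2COOH ⇌ CH3CH2COO- + H+
Ka = 10^(−4.96) = 1.10 × 10^-5
Let x = [H+] at equilibrium. Ka = x²/(0.18 − x).
Neglecting x in the denominator: x = √(1.10 × 10^-5 × 0.18) = 1.41 × 10^-3 M
Check: 0.78% ionized — well under 5%, approximation valid.
pH = −log(1.41 × 10^-3) = 2.85

pH = 2.85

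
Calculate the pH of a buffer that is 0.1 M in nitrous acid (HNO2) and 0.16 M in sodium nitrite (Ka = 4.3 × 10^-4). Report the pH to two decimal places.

pH = 3.57

pKa = −log(4.3 × 10^-4) = 3.367
Henderson–Hasselbalch: pH = pKa + log([NO2-]/[HNO2]) = 3.367 + log(0.16/0.1)
pH = 3.367 + (+0.204) = 3.57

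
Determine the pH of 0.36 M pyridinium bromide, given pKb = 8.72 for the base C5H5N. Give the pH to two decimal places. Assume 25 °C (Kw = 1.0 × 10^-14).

pH = 2.86

C5H5NH+ is the conjugate acid of the weak base C5H5N.
Kb = 10^(−8.72) = 1.91 × 10^-9
Ka = Kw/Kb = 1.0×10^-14 / 1.91 × 10^-9 = 5.24 × 10^-6
Ka = [H+]²/(0.36 − [H+]) = 5.24 × 10^-6
Assume [H+] ≪ 0.36: [H+] ≈ √(5.24 × 10^-6 × 0.36) = 1.37 × 10^-3 M
Check: 0.38% ionized — well under 5%, approximation valid.
pH = −log[H+] = −log(1.37 × 10^-3) = 2.86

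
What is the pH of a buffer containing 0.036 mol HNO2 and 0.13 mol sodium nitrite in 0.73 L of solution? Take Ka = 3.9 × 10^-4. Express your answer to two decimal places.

pH = 3.97

pKa = −log(3.9 × 10^-4) = 3.409
Using pH = pKa + log([base]/[acid]) with [base]/[acid] = 0.13/0.036:
pH = 3.409 + (+0.558) = 3.97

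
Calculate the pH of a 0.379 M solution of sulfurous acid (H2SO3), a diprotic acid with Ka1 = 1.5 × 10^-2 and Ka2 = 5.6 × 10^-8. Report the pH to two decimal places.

pH = 1.17

Since Ka1 ≫ Ka2, the first ionization dominates [H+].
Ka1 = x²/(0.379 − x) = 1.5 × 10^-2
Solving the quadratic: x = (−Ka1 + √(Ka1² + 4·Ka1·C₀))/2 = 6.83 × 10^-2 M
pH = −log(6.83 × 10^-2) = 1.17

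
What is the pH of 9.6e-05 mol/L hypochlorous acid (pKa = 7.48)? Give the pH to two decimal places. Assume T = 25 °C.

pH = 5.75

HOCl ⇌ OCl- + H+
Ka = 10^(−7.48) = 3.31 × 10^-8
From the ICE table, Ka = [H+]²/(9.6e-05 − [H+]) = 3.31 × 10^-8.
Neglecting [H+] in the denominator: [H+] = √(3.31 × 10^-8 × 9.6e-05) = 1.78 × 10^-6 M
pH = −log(1.78 × 10^-6) = 5.75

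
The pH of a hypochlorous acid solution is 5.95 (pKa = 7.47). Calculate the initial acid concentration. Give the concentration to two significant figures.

[H+] = 10^(-5.95) = 1.12 × 10^-6 M = x
Ka = 10^(−7.47) = 3.39 × 10^-8
Ka = x²/(C₀ − x) ⇒ C₀ = x + x²/Ka
C₀ = 1.12 × 10^-6 + (1.12 × 10^-6)²/(3.39 × 10^-8) = 3.81 × 10^-5 M

C₀ = 3.8 × 10^-5 M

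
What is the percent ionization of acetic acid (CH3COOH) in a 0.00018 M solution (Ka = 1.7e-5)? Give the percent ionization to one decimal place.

26.4%

CH3COOH ⇌ CH3COO- + H+; let x = [H+] at equilibrium.
Ka = x²/(C₀ − x); solving the quadratic gives x = 4.75 × 10^-5 M.
Fraction ionized = 4.75 × 10^-5 / 0.00018 = 0.2639 → 26.4%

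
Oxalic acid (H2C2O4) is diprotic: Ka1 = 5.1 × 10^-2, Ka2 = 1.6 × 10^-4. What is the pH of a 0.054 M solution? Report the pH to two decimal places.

Ka1 ≫ Ka2, so treat the first dissociation as the only significant source of H+.
Ka1 = x²/(0.054 − x) = 5.1 × 10^-2
Solving the quadratic: x = (−Ka1 + √(Ka1² + 4·Ka1·C₀))/2 = 3.28 × 10^-2 M
pH = −log(3.28 × 10^-2) = 1.48

pH = 1.48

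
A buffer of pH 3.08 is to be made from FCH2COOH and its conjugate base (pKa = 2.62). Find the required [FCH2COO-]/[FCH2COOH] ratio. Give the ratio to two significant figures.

pH = pKa + log(r) ⇒ log(r) = 3.08 − 2.62 = +0.46
r = [FCH2COO-]/[FCH2COOH] = 10^(+0.46) = 2.88

ratio = 2.9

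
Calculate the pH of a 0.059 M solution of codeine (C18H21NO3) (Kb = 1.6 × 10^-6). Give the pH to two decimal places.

C18H21NO3 + H2O ⇌ C18H22NO3+ + OH-
Let x = [OH-] at equilibrium. Kb = x²/(0.059 − x).
Neglecting x in the denominator: x = √(1.6 × 10^-6 × 0.059) = 3.07 × 10^-4 M
(x/C₀ = 0.52% < 5%, so the approximation holds.)
pOH = 3.51, so pH = 14.00 − pOH = 10.49

pH = 10.49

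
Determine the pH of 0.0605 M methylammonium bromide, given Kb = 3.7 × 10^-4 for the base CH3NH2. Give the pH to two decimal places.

pH = 5.89

CH3NH3+ is the conjugate acid of the weak base CH3NH2.
Ka = Kw/Kb = 1.0×10^-14 / 3.7 × 10^-4 = 2.70 × 10^-11
Let x = [H+] at equilibrium. Ka = x²/(0.0605 − x).
Neglecting x in the denominator: x = √(2.70 × 10^-11 × 0.0605) = 1.28 × 10^-6 M
(x/C₀ = 0.0021% < 5%, so the approximation holds.)
pH = −log[H+] = −log(1.28 × 10^-6) = 5.89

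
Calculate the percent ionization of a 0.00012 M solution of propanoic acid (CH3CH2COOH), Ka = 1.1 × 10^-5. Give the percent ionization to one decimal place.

CH3CH2COOH ⇌ CH3CH2COO- + H+; let x = [H+] at equilibrium.
Ka = x²/(C₀ − x); solving the quadratic gives x = 3.12 × 10^-5 M.
Fraction ionized = 3.12 × 10^-5 / 0.00012 = 0.2600 → 26.0%

26.0%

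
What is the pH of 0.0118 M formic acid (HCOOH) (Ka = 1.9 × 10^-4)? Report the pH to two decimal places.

pH = 2.85

HCOOH ⇌ HCOO- + H+
Ka = [H+]²/(0.0118 − [H+]) = 1.9 × 10^-4
The 5% rule fails; solving [H+]² + Ka·[H+] − Ka·C₀ = 0 exactly:
[H+] = (−Ka + √(Ka² + 4·Ka·C₀))/2 = 1.41 × 10^-3 M
pH = −log(1.41 × 10^-3) = 2.85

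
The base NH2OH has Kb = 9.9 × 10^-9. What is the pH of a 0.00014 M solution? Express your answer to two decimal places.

NH2OH + H2O ⇌ NH3OH+ + OH-
From the ICE table, Kb = [OH-]²/(0.00014 − [OH-]) = 9.9 × 10^-9.
Since Kb ≪ C₀, [OH-] ≈ √(Kb·C₀) = 1.18 × 10^-6 M.
pOH = 5.93, so pH = 14.00 − pOH = 8.07

pH = 8.07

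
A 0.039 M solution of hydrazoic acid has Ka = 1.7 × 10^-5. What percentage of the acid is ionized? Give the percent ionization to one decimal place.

HN3 ⇌ N3- + H+; let x = [H+] at equilibrium.
x ≈ √(Ka·C₀) = √(1.7 × 10^-5 × 0.039) = 8.14 × 10^-4 M
% ionization = x/C₀ × 100% = 8.14 × 10^-4/0.039 × 100% = 2.1%

2.1%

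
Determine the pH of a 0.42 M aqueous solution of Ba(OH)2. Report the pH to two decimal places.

pH = 13.92

Ba(OH)2 is a strong base (each formula unit releases 2 OH-); [OH-] = 0.84 M.
pOH = -log(0.84) = 0.08
pH = 14.00 - 0.08 = 13.92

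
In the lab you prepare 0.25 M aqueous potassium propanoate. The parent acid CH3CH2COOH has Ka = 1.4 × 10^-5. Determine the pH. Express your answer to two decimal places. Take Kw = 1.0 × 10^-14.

CH3CH2COO- is the conjugate base of the weak acid CH3CH2COOH.
Kb = Kw/Ka = 1.0×10^-14 / 1.4 × 10^-5 = 7.14 × 10^-10
Kb = x²/(0.25 − x) = 7.14 × 10^-10
Assume x ≪ 0.25: x ≈ √(7.14 × 10^-10 × 0.25) = 1.34 × 10^-5 M
(x/C₀ = 0.0053% < 5%, so the approximation holds.)
pOH = −log(1.34 × 10^-5) = 4.87; pH = 14.00 − 4.87 = 9.13

pH = 9.13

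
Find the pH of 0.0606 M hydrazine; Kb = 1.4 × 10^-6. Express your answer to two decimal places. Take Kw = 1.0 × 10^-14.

pH = 10.46

N2H4 + H2O ⇌ N2H5+ + OH-
From the ICE table, Kb = [OH-]²/(0.0606 − [OH-]) = 1.4 × 10^-6.
Since Kb ≪ C₀, [OH-] ≈ √(Kb·C₀) = 2.91 × 10^-4 M.
Check: 0.48% ionized — well under 5%, approximation valid.
pOH = −log(2.91 × 10^-4) = 3.54; pH = 14.00 − 3.54 = 10.46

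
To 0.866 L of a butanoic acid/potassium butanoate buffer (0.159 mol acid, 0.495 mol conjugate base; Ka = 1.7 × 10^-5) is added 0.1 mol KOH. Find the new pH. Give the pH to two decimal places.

pH = 5.77

After neutralization: n(CH3(CH2)2COOH) = 0.059 mol, n(CH3(CH2)2COO-) = 0.595 mol.
pKa = −log(1.7 × 10^-5) = 4.770
pH = pKa + log([A⁻]/[HA]) = 4.770 + log(0.595/0.059) = 4.770 +1.004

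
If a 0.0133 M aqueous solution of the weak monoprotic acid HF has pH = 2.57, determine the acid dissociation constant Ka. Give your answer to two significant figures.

[H+] = 10^(-2.57) = 2.69 × 10^-3 M
At equilibrium [HA] = 0.0133 − 2.69 × 10^-3 = 1.06 × 10^-2 M
Ka = [H+][A-]/[HA] = (2.69 × 10^-3)² / 1.06 × 10^-2 = 6.8 × 10^-4

Ka = 6.8 × 10^-4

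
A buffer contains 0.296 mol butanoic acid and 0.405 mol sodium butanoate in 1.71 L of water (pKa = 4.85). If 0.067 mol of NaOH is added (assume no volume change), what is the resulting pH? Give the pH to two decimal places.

After neutralization: n(CH3(CH2)2COOH) = 0.229 mol, n(CH3(CH2)2COO-) = 0.472 mol.
pH = pKa + log([A⁻]/[HA]) = 4.85 + log(0.472/0.229) = 4.85 +0.314

pH = 5.16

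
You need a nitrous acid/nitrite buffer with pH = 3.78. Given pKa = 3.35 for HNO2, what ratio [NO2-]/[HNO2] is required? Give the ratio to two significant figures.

pH = pKa + log(r) ⇒ log(r) = 3.78 − 3.35 = +0.43
r = [NO2-]/[HNO2] = 10^(+0.43) = 2.69

ratio = 2.7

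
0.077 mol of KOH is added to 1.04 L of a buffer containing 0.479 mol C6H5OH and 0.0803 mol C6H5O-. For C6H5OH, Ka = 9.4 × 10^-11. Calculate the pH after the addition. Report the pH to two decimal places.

pH = 9.62

OH- converts C6H5OH to C6H5O-: C6H5OH → 0.402 mol, C6H5O- → 0.157 mol.
pKa = −log(9.4 × 10^-11) = 10.027
Henderson–Hasselbalch with mole ratio 0.157/0.402: pH = 10.027 + (-0.408)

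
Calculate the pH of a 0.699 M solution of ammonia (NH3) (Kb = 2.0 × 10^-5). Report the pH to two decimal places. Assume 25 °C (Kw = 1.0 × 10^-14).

pH = 11.57

NH3 + H2O ⇌ NH4+ + OH-
Kb = [OH-]²/(0.699 − [OH-]) = 2.0 × 10^-5
Assume [OH-] ≪ 0.699: [OH-] ≈ √(2.0 × 10^-5 × 0.699) = 3.74 × 10^-3 M
([OH-]/C₀ = 0.53% < 5%, so the approximation holds.)
pOH = 2.43, so pH = 14.00 − pOH = 11.57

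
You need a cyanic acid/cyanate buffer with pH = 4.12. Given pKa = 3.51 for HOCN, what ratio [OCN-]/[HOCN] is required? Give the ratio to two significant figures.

pH = pKa + log(r) ⇒ log(r) = 4.12 − 3.51 = +0.61
r = [OCN-]/[HOCN] = 10^(+0.61) = 4.07

ratio = 4.1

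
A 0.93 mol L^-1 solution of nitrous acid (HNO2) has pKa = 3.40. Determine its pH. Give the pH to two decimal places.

pH = 1.72

HNO2 ⇌ NO2- + H+
Ka = 10^(−3.40) = 3.98 × 10^-4
From the ICE table, Ka = x²/(0.93 − x) = 3.98 × 10^-4.
Neglecting x in the denominator: x = √(3.98 × 10^-4 × 0.93) = 1.92 × 10^-2 M
pH = −log(1.92 × 10^-2) = 1.72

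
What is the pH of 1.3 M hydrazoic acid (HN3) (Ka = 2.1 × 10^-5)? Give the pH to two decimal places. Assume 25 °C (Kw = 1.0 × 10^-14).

HN3 ⇌ N3- + H+
From the ICE table, Ka = [H+]²/(1.3 − [H+]) = 2.1 × 10^-5.
Assume [H+] ≪ 1.3: [H+] ≈ √(2.1 × 10^-5 × 1.3) = 5.22 × 10^-3 M
pH = −log[H+] = −log(5.22 × 10^-3) = 2.28

pH = 2.28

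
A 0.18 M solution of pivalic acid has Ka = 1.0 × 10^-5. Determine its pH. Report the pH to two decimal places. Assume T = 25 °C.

(CH3)3CCOOH ⇌ (CH3)3CCOO- + H+
Ka = x²/(0.18 − x) = 1.0 × 10^-5
Since Ka ≪ C₀, x ≈ √(Ka·C₀) = 1.34 × 10^-3 M.
Check: 0.75% ionized — well under 5%, approximation valid.
pH = −log[H+] = −log(1.34 × 10^-3) = 2.87

pH = 2.87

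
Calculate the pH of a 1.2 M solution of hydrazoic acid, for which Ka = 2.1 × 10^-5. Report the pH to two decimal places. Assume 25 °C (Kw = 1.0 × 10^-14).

HN3 ⇌ N3- + H+
From the ICE table, Ka = [H+]²/(1.2 − [H+]) = 2.1 × 10^-5.
Assume [H+] ≪ 1.2: [H+] ≈ √(2.1 × 10^-5 × 1.2) = 5.02 × 10^-3 M
([H+]/C₀ = 0.42% < 5%, so the approximation holds.)
pH = −log(5.02 × 10^-3) = 2.30

pH = 2.30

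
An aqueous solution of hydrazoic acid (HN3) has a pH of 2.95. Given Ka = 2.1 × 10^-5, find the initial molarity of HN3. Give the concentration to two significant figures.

C₀ = 6.1 × 10^-2 M

[H+] = 10^(-2.95) = 1.12 × 10^-3 M = x
Ka = x²/(C₀ − x) ⇒ C₀ = x + x²/Ka
C₀ = 1.12 × 10^-3 + (1.12 × 10^-3)²/(2.1 × 10^-5) = 6.09 × 10^-2 M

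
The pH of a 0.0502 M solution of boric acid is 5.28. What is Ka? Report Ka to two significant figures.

Ka = 5.5 × 10^-10

[H+] = 10^(-5.28) = 5.25 × 10^-6 M
At equilibrium [HA] = 0.0502 − 5.25 × 10^-6 = 5.02 × 10^-2 M
Ka = [H+][A-]/[HA] = (5.25 × 10^-6)² / 5.02 × 10^-2 = 5.5 × 10^-10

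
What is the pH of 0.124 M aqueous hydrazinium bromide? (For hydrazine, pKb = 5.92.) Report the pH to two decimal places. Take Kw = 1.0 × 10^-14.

N2H5+ is the conjugate acid of the weak base N2H4.
Kb = 10^(−5.92) = 1.20 × 10^-6
Ka = Kw/Kb = 1.0×10^-14 / 1.20 × 10^-6 = 8.33 × 10^-9
Let x = [H+] at equilibrium. Ka = x²/(0.124 − x).
Assume x ≪ 0.124: x ≈ √(8.33 × 10^-9 × 0.124) = 3.21 × 10^-5 M
pH = −log[H+] = −log(3.21 × 10^-5) = 4.49

pH = 4.49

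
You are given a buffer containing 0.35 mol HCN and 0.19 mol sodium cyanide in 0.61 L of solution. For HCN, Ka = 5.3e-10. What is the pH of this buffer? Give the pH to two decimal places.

pKa = −log(5.3 × 10^-10) = 9.276
Using pH = pKa + log([base]/[acid]) with [base]/[acid] = 0.19/0.35:
pH = 9.276 + (-0.265) = 9.01

pH = 9.01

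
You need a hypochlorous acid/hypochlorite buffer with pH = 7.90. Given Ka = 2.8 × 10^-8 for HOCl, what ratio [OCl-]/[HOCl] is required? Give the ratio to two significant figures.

ratio = 2.2

pKa = -log(2.8 × 10^-8) = 7.553
pH = pKa + log(r) ⇒ log(r) = 7.90 − 7.553 = +0.347
r = [OCl-]/[HOCl] = 10^(+0.347) = 2.22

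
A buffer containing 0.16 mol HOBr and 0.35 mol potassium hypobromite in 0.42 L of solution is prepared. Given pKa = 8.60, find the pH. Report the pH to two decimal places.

Henderson–Hasselbalch: pH = pKa + log([OBr-]/[HOBr]) = 8.60 + log(0.35/0.16)
pH = 8.60 + (+0.340) = 8.94

pH = 8.94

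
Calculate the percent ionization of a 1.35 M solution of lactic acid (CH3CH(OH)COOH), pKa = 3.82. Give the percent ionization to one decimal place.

1.1%

CH3CH(OH)COOH ⇌ CH3CH(OH)COO- + H+; let x = [H+] at equilibrium.
Ka = 10^(−3.82) = 1.51 × 10^-4
x ≈ √(Ka·C₀) = √(1.51 × 10^-4 × 1.35) = 1.43 × 10^-2 M
Fraction ionized = 1.43 × 10^-2 / 1.35 = 0.0106 → 1.1%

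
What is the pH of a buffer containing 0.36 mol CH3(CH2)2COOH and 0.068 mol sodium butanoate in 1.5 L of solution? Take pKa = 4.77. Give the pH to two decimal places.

Using pH = pKa + log([base]/[acid]) with [base]/[acid] = 0.068/0.36:
pH = 4.77 + (-0.724) = 4.05

pH = 4.05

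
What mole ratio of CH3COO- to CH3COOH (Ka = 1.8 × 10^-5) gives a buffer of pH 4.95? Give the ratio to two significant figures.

pKa = -log(1.8 × 10^-5) = 4.745
pH = pKa + log(r) ⇒ log(r) = 4.95 − 4.745 = +0.205
r = [CH3COO-]/[CH3COOH] = 10^(+0.205) = 1.6

ratio = 1.6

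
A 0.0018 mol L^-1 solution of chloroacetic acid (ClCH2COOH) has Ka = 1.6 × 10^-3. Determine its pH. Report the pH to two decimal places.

pH = 2.97

ClCH2COOH ⇌ ClCH2COO- + H+
Let x = [H+] at equilibrium. Ka = x²/(0.0018 − x).
Here C₀/Ka ≈ 1.12, so the small-x approximation fails. Use the quadratic:
x = [−0.0016 + √(0.0016² + 1.15e-05)]/2 = 1.08 × 10^-3 M
pH = −log(1.08 × 10^-3) = 2.97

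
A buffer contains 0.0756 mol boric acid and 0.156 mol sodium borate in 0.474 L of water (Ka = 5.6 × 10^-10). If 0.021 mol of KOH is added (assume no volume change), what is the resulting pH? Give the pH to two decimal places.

After neutralization: n(B(OH)3) = 0.0546 mol, n(B(OH)4-) = 0.177 mol.
pKa = −log(5.6 × 10^-10) = 9.252
pH = pKa + log(n_B(OH)4-/n_B(OH)3) = 9.252 + log(0.177/0.0546) = 9.252 + (+0.511)

pH = 9.76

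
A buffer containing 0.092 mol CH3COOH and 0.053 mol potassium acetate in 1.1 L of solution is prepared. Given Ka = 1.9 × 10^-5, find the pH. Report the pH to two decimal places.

pH = 4.48

pKa = −log(1.9 × 10^-5) = 4.721
pH = pKa + log([A⁻]/[HA]) = 4.721 + log(0.053/0.092)
pH = 4.721 + (-0.240) = 4.48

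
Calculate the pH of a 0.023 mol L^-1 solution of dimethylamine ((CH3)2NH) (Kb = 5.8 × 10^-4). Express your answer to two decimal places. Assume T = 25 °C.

(CH3)2NH + H2O ⇌ (CH3)2NH2+ + OH-
Kb = x²/(0.023 − x) = 5.8 × 10^-4
Here C₀/Kb ≈ 39.7, so the small-x approximation fails. Use the quadratic:
x = (−Kb + √(Kb² + 4·Kb·C₀))/2 = 3.37 × 10^-3 M
pOH = 2.47, so pH = 14.00 − pOH = 11.53

pH = 11.53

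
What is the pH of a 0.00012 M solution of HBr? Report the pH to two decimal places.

HBr is a strong acid and dissociates completely, so [H+] = 0.00012 M.
pH = -log(0.00012) = 3.92

pH = 3.92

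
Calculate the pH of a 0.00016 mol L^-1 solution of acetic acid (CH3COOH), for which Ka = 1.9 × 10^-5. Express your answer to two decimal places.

pH = 4.33

CH3COOH ⇌ CH3COO- + H+
Let x = [H+] at equilibrium. Ka = x²/(0.00016 − x).
Here C₀/Ka ≈ 8.42, so the small-x approximation fails. Use the quadratic:
x = (−Ka + √(Ka² + 4·Ka·C₀))/2 = 4.64 × 10^-5 M
pH = −log[H+] = −log(4.64 × 10^-5) = 4.33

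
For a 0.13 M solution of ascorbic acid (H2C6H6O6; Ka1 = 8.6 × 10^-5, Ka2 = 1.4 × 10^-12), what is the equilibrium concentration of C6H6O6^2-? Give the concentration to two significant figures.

1.4 × 10^-12 M

First ionization gives [H+] ≈ [HC6H6O6-] = 3.34 × 10^-3 M.
Second step: Ka2 = [H+][C6H6O6^2-]/[HC6H6O6-] ≈ [C6H6O6^2-] (since [H+] ≈ [HC6H6O6-]).
So [C6H6O6^2-] ≈ Ka2.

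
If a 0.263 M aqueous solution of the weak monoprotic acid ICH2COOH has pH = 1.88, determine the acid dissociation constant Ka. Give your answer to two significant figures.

[H+] = 10^(-1.88) = 1.32 × 10^-2 M
At equilibrium [HA] = 0.263 − 1.32 × 10^-2 = 2.50 × 10^-1 M
Ka = [H+][A-]/[HA] = (1.32 × 10^-2)² / 2.50 × 10^-1 = 7.0 × 10^-4

Ka = 7.0 × 10^-4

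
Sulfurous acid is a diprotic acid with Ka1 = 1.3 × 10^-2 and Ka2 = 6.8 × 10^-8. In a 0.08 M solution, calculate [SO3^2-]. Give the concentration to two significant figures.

First ionization gives [H+] ≈ [HSO3-] = 2.64 × 10^-2 M.
Second step: Ka2 = [H+][SO3^2-]/[HSO3-] ≈ [SO3^2-] (since [H+] ≈ [HSO3-]).
So [SO3^2-] ≈ Ka2.

6.8 × 10^-8 M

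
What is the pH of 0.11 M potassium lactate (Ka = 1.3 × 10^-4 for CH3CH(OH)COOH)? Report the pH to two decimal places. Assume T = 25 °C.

pH = 8.46

CH3CH(OH)COO- is the conjugate base of the weak acid CH3CH(OH)COOH.
Kb = Kw/Ka = 1.0×10^-14 / 1.3 × 10^-4 = 7.69 × 10^-11
Let x = [OH-] at equilibrium. Kb = x²/(0.11 − x).
Assume x ≪ 0.11: x ≈ √(7.69 × 10^-11 × 0.11) = 2.91 × 10^-6 M
(x/C₀ = 0.0026% < 5%, so the approximation holds.)
pOH = 5.54, so pH = 14.00 − pOH = 8.46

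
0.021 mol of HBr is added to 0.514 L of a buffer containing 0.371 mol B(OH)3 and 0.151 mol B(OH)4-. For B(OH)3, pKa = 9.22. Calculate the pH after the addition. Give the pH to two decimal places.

pH = 8.74

After neutralization: n(B(OH)3) = 0.392 mol, n(B(OH)4-) = 0.13 mol.
pH = pKa + log([A⁻]/[HA]) = 9.22 + log(0.13/0.392) = 9.22 -0.479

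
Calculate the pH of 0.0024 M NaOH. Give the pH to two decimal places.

pH = 11.38

NaOH is a strong base; [OH-] = 0.0024 M.
pOH = -log(0.0024) = 2.62
pH = 14.00 - 2.62 = 11.38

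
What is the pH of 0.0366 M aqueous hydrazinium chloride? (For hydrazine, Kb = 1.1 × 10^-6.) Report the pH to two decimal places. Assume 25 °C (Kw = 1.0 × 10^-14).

pH = 4.74

N2H5+ is the conjugate acid of the weak base N2H4.
Ka = Kw/Kb = 1.0×10^-14 / 1.1 × 10^-6 = 9.09 × 10^-9
Ka = [H+]²/(0.0366 − [H+]) = 9.09 × 10^-9
Assume [H+] ≪ 0.0366: [H+] ≈ √(9.09 × 10^-9 × 0.0366) = 1.82 × 10^-5 M
([H+]/C₀ = 0.05% < 5%, so the approximation holds.)
pH = −log(1.82 × 10^-5) = 4.74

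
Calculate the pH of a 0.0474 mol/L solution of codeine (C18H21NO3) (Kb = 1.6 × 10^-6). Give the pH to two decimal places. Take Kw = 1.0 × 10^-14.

C18H21NO3 + H2O ⇌ C18H22NO3+ + OH-
Let x = [OH-] at equilibrium. Kb = x²/(0.0474 − x).
Assume x ≪ 0.0474: x ≈ √(1.6 × 10^-6 × 0.0474) = 2.75 × 10^-4 M
pOH = 3.56, so pH = 14.00 − pOH = 10.44

pH = 10.44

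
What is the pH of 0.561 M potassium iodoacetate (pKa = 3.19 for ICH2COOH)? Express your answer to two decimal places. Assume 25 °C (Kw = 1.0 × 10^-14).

ICH2COO- is the conjugate base of the weak acid ICH2COOH.
Ka = 10^(−3.19) = 6.46 × 10^-4
Kb = Kw/Ka = 1.0×10^-14 / 6.46 × 10^-4 = 1.55 × 10^-11
Kb = [OH-]²/(0.561 − [OH-]) = 1.55 × 10^-11
Since Kb ≪ C₀, [OH-] ≈ √(Kb·C₀) = 2.95 × 10^-6 M.
pOH = −log(2.95 × 10^-6) = 5.53; pH = 14.00 − 5.53 = 8.47

pH = 8.47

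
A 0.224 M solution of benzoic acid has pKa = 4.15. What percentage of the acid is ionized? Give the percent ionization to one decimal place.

1.8%

C6H5COOH ⇌ C6H5COO- + H+; let x = [H+] at equilibrium.
Ka = 10^(−4.15) = 7.08 × 10^-5
x ≈ √(Ka·C₀) = √(7.08 × 10^-5 × 0.224) = 3.98 × 10^-3 M
% ionization = x/C₀ × 100% = 3.98 × 10^-3/0.224 × 100% = 1.8%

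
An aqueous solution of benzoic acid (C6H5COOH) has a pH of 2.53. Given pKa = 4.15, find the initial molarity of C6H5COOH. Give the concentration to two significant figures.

C₀ = 1.3 × 10^-1 M

[H+] = 10^(-2.53) = 2.95 × 10^-3 M = x
Ka = 10^(−4.15) = 7.08 × 10^-5
Ka = x²/(C₀ − x) ⇒ C₀ = x + x²/Ka
C₀ = 2.95 × 10^-3 + (2.95 × 10^-3)²/(7.08 × 10^-5) = 1.26 × 10^-1 M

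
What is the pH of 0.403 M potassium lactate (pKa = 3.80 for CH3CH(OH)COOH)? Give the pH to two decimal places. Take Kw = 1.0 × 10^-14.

pH = 8.70

CH3CH(OH)COO- is the conjugate base of the weak acid CH3CH(OH)COOH.
Ka = 10^(−3.80) = 1.58 × 10^-4
Kb = Kw/Ka = 1.0×10^-14 / 1.58 × 10^-4 = 6.33 × 10^-11
From the ICE table, Kb = x²/(0.403 − x) = 6.33 × 10^-11.
Since Kb ≪ C₀, x ≈ √(Kb·C₀) = 5.05 × 10^-6 M.
Check: 0.0013% ionized — well under 5%, approximation valid.
pOH = −log(5.05 × 10^-6) = 5.30; pH = 14.00 − 5.30 = 8.70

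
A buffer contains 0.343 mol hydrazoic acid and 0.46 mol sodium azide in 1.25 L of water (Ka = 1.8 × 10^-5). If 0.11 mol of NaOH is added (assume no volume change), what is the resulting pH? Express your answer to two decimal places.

After neutralization: n(HN3) = 0.233 mol, n(N3-) = 0.57 mol.
pKa = −log(1.8 × 10^-5) = 4.745
pH = pKa + log([A⁻]/[HA]) = 4.745 + log(0.57/0.233) = 4.745 +0.389

pH = 5.13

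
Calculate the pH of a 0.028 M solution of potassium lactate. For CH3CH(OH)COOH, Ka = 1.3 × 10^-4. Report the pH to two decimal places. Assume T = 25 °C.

CH3CH(OH)COO- is the conjugate base of the weak acid CH3CH(OH)COOH.
Kb = Kw/Ka = 1.0×10^-14 / 1.3 × 10^-4 = 7.69 × 10^-11
Kb = [OH-]²/(0.028 − [OH-]) = 7.69 × 10^-11
Since Kb ≪ C₀, [OH-] ≈ √(Kb·C₀) = 1.47 × 10^-6 M.
pOH = −log(1.47 × 10^-6) = 5.83; pH = 14.00 − 5.83 = 8.17

pH = 8.17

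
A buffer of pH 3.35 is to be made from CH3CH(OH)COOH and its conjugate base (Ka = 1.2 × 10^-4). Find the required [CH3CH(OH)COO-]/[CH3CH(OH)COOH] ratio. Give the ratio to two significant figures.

pKa = -log(1.2 × 10^-4) = 3.921
pH = pKa + log(r) ⇒ log(r) = 3.35 − 3.921 = -0.571
r = [CH3CH(OH)COO-]/[CH3CH(OH)COOH] = 10^(-0.571) = 0.269

ratio = 0.27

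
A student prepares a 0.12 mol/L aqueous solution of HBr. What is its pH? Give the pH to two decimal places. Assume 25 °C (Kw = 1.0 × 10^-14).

pH = 0.92

HBr is a strong acid and dissociates completely, so [H+] = 0.12 M.
pH = -log(0.12) = 0.92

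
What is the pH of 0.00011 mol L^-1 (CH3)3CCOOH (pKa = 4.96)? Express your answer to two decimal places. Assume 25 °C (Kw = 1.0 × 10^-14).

(CH3)3CCOOH ⇌ (CH3)3CCOO- + H+
Ka = 10^(−4.96) = 1.10 × 10^-5
Ka = x²/(0.00011 − x) = 1.10 × 10^-5
x is not negligible relative to C₀; solve x² + 1.1e-05·x − 1.21e-09 = 0.
x = [−1.1e-05 + √(1.1e-05² + 4.84e-09)]/2 = 2.97 × 10^-5 M
pH = −log(2.97 × 10^-5) = 4.53

pH = 4.53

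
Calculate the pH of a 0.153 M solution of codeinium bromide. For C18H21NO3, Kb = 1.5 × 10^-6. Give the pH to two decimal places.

pH = 4.50

C18H22NO3+ is the conjugate acid of the weak base C18H21NO3.
Ka = Kw/Kb = 1.0×10^-14 / 1.5 × 10^-6 = 6.67 × 10^-9
Ka = x²/(0.153 − x) = 6.67 × 10^-9
Assume x ≪ 0.153: x ≈ √(6.67 × 10^-9 × 0.153) = 3.19 × 10^-5 M
(x/C₀ = 0.021% < 5%, so the approximation holds.)
pH = −log(3.19 × 10^-5) = 4.50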